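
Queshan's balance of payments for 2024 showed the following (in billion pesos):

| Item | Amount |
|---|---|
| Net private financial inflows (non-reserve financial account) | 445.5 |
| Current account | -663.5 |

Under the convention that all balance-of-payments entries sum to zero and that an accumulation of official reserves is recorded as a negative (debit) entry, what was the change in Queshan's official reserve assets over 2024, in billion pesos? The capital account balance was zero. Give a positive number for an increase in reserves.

Official reserve transactions balance = -((-663.5) + 445.5) = 218.0
An accumulation of reserves is recorded as a debit (negative entry), so the change in the stock of reserves is the negative of that balance.
Change in official reserves = -(218.0) = -218.0

-218.0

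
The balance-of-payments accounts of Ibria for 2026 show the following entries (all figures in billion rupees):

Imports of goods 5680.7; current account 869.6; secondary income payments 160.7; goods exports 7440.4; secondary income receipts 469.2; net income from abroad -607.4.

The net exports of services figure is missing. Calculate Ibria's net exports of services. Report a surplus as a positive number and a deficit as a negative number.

Current account = goods balance + services balance + net primary income + net secondary income
Sum of the known components = 1460.8
Net exports of services = CA - (known components) = 869.6 - 1460.8 = -591.2

-591.2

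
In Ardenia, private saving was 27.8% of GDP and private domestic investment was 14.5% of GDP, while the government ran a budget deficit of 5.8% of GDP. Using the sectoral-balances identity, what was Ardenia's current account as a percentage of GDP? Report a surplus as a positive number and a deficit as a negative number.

By the sectoral-balances identity, CA = (S_private - I) + (T - G).
Private balance = 27.8 - 14.5 = 13.3
Government balance (T - G) = -5.8
CA = 13.3 + (-5.8) = 7.5

7.5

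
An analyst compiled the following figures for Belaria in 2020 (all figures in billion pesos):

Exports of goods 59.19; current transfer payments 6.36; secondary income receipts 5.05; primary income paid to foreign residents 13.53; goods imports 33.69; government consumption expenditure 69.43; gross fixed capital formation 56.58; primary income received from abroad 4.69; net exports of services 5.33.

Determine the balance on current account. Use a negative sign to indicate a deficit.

Goods balance = 59.19 - 33.69 = 25.50
Services balance = 5.33
Trade balance (goods + services) = 25.50 + 5.33 = 30.83
Net primary income = 4.69 - 13.53 = -8.84
Net secondary income = 5.05 - 6.36 = -1.31
Current account = 30.83 + (-8.84) + (-1.31) = 20.68

20.68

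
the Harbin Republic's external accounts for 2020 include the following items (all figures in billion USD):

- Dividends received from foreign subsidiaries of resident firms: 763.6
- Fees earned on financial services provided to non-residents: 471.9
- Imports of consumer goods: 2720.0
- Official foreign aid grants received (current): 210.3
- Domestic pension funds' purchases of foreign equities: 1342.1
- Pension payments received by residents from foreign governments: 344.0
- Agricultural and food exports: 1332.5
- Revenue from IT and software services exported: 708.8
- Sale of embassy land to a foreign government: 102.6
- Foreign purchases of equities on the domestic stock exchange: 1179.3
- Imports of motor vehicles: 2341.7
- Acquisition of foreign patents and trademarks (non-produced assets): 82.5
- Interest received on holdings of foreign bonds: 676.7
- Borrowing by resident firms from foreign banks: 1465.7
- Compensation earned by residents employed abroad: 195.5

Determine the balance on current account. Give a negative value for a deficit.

-358.4

Goods: -2720.0 + 1332.5 - 2341.7 = -3729.2
Services: 708.8 + 471.9 = 1180.7
Primary income: 763.6 + 195.5 + 676.7 = 1635.8
Secondary income: 344.0 + 210.3 = 554.3
Current account = (-3729.2) + 1180.7 + 1635.8 + 554.3 = -358.4
(Excluded from the current account — financial account: domestic pension funds' purchases of foreign equities 1342.1, foreign purchases of equities on the domestic stock exchange 1179.3, borrowing by resident firms from foreign banks 1465.7; capital account: sale of embassy land to a foreign government 102.6, acquisition of foreign patents and trademarks (non-produced assets) 82.5.)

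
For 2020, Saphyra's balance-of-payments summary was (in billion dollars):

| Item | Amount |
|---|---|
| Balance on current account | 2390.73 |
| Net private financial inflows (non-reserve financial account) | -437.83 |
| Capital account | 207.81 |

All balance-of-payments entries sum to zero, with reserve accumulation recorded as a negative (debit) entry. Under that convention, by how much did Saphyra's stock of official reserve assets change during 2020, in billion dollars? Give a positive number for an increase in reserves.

Official reserve transactions balance = -(2390.73 + 207.81 + (-437.83)) = -2160.71
An accumulation of reserves is recorded as a debit (negative entry), so the change in the stock of reserves is the negative of that balance.
Change in official reserves = -(-2160.71) = 2160.71

2160.71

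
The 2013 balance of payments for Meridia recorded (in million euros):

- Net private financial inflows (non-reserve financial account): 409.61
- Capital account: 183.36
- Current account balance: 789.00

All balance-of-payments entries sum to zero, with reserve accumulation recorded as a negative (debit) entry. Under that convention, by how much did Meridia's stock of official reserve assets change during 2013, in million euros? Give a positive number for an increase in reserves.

Official reserve transactions balance = -(789.00 + 183.36 + 409.61) = -1381.97
An accumulation of reserves is recorded as a debit (negative entry), so the change in the stock of reserves is the negative of that balance.
Change in official reserves = -(-1381.97) = 1381.97

1381.97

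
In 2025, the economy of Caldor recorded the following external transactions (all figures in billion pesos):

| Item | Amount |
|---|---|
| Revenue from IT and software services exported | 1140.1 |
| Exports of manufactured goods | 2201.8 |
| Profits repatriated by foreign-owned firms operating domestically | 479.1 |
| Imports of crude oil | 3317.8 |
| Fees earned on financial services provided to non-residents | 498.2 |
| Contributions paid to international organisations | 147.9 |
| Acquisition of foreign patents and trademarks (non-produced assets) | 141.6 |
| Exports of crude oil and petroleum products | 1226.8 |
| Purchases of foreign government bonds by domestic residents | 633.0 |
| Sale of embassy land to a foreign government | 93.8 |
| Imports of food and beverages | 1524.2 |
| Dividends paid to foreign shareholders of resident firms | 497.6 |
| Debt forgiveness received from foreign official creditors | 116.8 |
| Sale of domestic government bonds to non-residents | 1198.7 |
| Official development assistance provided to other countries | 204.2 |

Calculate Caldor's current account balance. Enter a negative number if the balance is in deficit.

-1103.9

Goods: 1226.8 - 3317.8 - 1524.2 + 2201.8 = -1413.4
Services: 1140.1 + 498.2 = 1638.3
Primary income: -479.1 - 497.6 = -976.7
Secondary income: -147.9 - 204.2 = -352.1
Current account = (-1413.4) + 1638.3 + (-976.7) + (-352.1) = -1103.9
(Excluded from the current account — capital account: acquisition of foreign patents and trademarks (non-produced assets) 141.6, sale of embassy land to a foreign government 93.8, debt forgiveness received from foreign official creditors 116.8; financial account: purchases of foreign government bonds by domestic residents 633.0, sale of domestic government bonds to non-residents 1198.7.)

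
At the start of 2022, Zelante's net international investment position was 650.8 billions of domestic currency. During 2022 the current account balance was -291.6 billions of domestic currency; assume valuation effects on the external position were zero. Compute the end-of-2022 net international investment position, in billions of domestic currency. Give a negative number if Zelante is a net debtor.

With no valuation effects, change in NIIP = current account = -291.6
End-of-year NIIP = 650.8 + (-291.6) = 359.2

359.2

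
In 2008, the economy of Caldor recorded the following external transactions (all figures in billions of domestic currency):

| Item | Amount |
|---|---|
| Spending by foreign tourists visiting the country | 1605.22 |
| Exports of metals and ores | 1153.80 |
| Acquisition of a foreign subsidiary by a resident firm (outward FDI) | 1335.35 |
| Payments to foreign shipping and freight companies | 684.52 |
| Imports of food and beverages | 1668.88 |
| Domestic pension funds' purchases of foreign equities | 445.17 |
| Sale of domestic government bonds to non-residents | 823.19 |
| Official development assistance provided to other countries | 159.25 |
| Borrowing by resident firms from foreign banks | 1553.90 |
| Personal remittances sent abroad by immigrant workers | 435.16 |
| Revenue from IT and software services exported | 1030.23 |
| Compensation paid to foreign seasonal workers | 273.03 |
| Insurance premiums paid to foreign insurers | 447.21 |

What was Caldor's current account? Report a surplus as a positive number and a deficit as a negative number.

121.20

Goods: 1153.80 - 1668.88 = -515.08
Services: 1030.23 + 1605.22 - 447.21 - 684.52 = 1503.72
Primary income: -273.03
Secondary income: -435.16 - 159.25 = -594.41
Current account = (-515.08) + 1503.72 + (-273.03) + (-594.41) = 121.20
(Excluded from the current account — financial account: acquisition of a foreign subsidiary by a resident firm (outward FDI) 1335.35, domestic pension funds' purchases of foreign equities 445.17, sale of domestic government bonds to non-residents 823.19, borrowing by resident firms from foreign banks 1553.90.)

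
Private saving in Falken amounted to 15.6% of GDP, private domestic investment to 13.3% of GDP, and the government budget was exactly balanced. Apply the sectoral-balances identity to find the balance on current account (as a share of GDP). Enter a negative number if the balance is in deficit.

2.3

By the sectoral-balances identity, CA = (S_private - I) + (T - G).
Private balance = 15.6 - 13.3 = 2.3
Government balance (T - G) = 0
CA = 2.3 + -0.0 = 2.3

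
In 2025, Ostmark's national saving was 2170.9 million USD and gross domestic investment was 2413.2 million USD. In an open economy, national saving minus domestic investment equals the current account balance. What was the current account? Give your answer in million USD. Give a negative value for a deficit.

S - I = CA (net lending to the rest of the world).
CA = S - I = 2170.9 - 2413.2 = -242.3

-242.3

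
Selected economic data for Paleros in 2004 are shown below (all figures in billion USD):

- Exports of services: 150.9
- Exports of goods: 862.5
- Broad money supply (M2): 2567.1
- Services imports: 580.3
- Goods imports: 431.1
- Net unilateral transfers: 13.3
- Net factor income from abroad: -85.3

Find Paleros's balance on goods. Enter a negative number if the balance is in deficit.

Goods balance = 862.5 - 431.1 = 431.4

431.4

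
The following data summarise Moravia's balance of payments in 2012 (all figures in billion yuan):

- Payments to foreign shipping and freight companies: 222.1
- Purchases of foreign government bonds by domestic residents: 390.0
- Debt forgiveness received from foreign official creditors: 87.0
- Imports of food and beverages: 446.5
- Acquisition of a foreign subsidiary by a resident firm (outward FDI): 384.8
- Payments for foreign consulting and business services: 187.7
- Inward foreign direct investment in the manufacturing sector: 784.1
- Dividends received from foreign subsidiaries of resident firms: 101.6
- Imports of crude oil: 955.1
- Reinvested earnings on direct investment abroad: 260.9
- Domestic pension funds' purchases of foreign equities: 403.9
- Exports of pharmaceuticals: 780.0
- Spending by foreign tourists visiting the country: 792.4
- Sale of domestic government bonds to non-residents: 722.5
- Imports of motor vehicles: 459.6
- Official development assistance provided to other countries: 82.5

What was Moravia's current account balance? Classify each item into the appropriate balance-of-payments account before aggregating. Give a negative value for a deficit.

-418.6

Goods: -446.5 - 459.6 + 780.0 - 955.1 = -1081.2
Services: -222.1 + 792.4 - 187.7 = 382.6
Primary income: 101.6 + 260.9 = 362.5
Secondary income: -82.5
Current account = (-1081.2) + 382.6 + 362.5 + (-82.5) = -418.6
(Excluded from the current account — financial account: purchases of foreign government bonds by domestic residents 390.0, acquisition of a foreign subsidiary by a resident firm (outward FDI) 384.8, inward foreign direct investment in the manufacturing sector 784.1, domestic pension funds' purchases of foreign equities 403.9, sale of domestic government bonds to non-residents 722.5; capital account: debt forgiveness received from foreign official creditors 87.0.)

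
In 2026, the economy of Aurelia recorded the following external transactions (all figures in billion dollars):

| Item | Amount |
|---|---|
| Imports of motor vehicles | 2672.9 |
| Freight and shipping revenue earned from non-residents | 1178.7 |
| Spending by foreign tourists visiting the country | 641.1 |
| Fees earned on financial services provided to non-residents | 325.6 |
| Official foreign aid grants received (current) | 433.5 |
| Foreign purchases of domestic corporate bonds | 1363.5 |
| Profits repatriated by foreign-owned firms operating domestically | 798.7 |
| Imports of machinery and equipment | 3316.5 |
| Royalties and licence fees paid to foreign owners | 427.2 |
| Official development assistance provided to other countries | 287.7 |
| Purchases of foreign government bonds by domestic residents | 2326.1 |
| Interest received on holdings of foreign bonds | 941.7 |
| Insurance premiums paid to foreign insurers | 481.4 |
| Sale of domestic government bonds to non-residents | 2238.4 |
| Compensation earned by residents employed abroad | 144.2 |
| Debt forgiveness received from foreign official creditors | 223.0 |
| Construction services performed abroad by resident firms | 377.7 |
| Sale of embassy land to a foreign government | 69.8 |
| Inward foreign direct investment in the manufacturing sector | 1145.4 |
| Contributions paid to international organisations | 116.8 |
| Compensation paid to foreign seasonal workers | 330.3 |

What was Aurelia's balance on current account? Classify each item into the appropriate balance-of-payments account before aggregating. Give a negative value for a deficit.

Goods: -3316.5 - 2672.9 = -5989.4
Services: -427.2 + 1178.7 - 481.4 + 325.6 + 377.7 + 641.1 = 1614.5
Primary income: -330.3 - 798.7 + 144.2 + 941.7 = -43.1
Secondary income: -287.7 + 433.5 - 116.8 = 29.0
Current account = (-5989.4) + 1614.5 + (-43.1) + 29.0 = -4389.0
(Excluded from the current account — financial account: foreign purchases of domestic corporate bonds 1363.5, purchases of foreign government bonds by domestic residents 2326.1, sale of domestic government bonds to non-residents 2238.4, inward foreign direct investment in the manufacturing sector 1145.4; capital account: debt forgiveness received from foreign official creditors 223.0, sale of embassy land to a foreign government 69.8.)

-4389.0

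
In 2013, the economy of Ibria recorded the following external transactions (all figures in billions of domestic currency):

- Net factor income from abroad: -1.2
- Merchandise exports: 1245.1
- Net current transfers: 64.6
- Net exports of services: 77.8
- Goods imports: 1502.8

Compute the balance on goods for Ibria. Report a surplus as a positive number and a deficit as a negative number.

Goods balance = 1245.1 - 1502.8 = -257.7

-257.7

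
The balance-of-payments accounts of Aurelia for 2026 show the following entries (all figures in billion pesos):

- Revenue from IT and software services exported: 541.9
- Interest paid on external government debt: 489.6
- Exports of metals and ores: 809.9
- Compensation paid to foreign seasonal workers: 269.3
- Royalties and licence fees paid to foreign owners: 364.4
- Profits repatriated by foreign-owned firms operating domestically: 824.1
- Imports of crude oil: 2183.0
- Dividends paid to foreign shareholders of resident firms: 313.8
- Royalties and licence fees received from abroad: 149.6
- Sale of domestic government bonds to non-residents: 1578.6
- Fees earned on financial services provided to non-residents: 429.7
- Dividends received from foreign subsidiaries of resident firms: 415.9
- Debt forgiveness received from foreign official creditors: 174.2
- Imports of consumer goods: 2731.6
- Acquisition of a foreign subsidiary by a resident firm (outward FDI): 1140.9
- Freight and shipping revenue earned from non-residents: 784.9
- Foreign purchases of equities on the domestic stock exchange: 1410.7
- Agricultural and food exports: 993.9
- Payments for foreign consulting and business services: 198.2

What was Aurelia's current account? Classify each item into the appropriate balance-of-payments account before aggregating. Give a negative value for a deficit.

Goods: -2183.0 - 2731.6 + 993.9 + 809.9 = -3110.8
Services: 429.7 - 364.4 + 149.6 + 541.9 - 198.2 + 784.9 = 1343.5
Primary income: -489.6 - 313.8 + 415.9 - 824.1 - 269.3 = -1480.9
Current account = (-3110.8) + 1343.5 + (-1480.9) = -3248.2
(Excluded from the current account — financial account: sale of domestic government bonds to non-residents 1578.6, acquisition of a foreign subsidiary by a resident firm (outward FDI) 1140.9, foreign purchases of equities on the domestic stock exchange 1410.7; capital account: debt forgiveness received from foreign official creditors 174.2.)

-3248.2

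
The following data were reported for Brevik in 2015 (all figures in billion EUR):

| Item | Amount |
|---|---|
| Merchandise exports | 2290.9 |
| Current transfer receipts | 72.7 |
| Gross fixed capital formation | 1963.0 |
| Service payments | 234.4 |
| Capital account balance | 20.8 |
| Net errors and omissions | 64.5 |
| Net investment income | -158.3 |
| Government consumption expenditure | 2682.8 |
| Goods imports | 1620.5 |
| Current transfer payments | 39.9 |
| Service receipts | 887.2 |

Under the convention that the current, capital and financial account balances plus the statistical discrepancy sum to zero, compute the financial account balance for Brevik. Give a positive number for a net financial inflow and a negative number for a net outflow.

-1283.0

Goods balance = 2290.9 - 1620.5 = 670.4
Services balance = 887.2 - 234.4 = 652.8
Trade balance (goods + services) = 670.4 + 652.8 = 1323.2
Net primary income = -158.3
Net secondary income = 72.7 - 39.9 = 32.8
Current account = 1323.2 + (-158.3) + 32.8 = 1197.7
Financial account = -(1197.7 + 20.8 + 64.5) = -1283.0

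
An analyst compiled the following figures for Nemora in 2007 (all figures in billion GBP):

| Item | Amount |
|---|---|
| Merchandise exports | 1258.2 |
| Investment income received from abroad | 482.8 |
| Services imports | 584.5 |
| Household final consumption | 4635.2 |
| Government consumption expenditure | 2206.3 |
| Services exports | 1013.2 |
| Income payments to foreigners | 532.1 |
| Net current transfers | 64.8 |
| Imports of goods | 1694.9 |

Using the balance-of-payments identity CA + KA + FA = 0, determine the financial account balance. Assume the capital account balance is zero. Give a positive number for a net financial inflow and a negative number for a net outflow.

-7.5

Goods balance = 1258.2 - 1694.9 = -436.7
Services balance = 1013.2 - 584.5 = 428.7
Trade balance (goods + services) = -436.7 + 428.7 = -8.0
Net primary income = 482.8 - 532.1 = -49.3
Net secondary income = 64.8
Current account = -8.0 + (-49.3) + 64.8 = 7.5
Financial account = -(7.5) = -7.5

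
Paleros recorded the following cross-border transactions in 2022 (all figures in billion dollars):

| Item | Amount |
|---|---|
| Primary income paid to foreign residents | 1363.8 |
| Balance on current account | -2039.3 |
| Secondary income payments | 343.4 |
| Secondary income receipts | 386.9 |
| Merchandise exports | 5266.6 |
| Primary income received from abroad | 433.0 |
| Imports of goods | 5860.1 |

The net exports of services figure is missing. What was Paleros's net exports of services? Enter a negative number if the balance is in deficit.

Current account = goods balance + services balance + net primary income + net secondary income
Sum of the known components = -1480.8
Net exports of services = CA - (known components) = -2039.3 - (-1480.8) = -558.5

-558.5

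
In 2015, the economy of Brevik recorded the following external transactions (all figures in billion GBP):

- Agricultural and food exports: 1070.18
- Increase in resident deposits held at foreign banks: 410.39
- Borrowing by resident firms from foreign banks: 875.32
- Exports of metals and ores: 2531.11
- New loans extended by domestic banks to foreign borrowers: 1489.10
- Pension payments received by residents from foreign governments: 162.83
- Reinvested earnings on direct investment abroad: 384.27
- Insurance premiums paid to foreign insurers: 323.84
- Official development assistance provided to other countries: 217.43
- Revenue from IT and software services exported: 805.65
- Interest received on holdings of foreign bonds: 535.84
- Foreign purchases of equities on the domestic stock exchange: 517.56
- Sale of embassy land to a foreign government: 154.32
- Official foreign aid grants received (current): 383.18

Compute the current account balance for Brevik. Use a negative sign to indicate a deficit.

5331.79

Goods: 2531.11 + 1070.18 = 3601.29
Services: -323.84 + 805.65 = 481.81
Primary income: 384.27 + 535.84 = 920.11
Secondary income: 162.83 + 383.18 - 217.43 = 328.58
Current account = 3601.29 + 481.81 + 920.11 + 328.58 = 5331.79
(Excluded from the current account — financial account: increase in resident deposits held at foreign banks 410.39, borrowing by resident firms from foreign banks 875.32, new loans extended by domestic banks to foreign borrowers 1489.10, foreign purchases of equities on the domestic stock exchange 517.56; capital account: sale of embassy land to a foreign government 154.32.)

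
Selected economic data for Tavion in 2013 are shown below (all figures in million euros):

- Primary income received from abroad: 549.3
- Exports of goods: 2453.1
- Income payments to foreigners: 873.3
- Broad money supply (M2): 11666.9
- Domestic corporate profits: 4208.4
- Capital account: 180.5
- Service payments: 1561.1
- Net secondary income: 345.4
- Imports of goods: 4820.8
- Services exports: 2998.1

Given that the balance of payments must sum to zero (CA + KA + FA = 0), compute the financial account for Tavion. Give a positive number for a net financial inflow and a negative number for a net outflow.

728.8

Goods balance = 2453.1 - 4820.8 = -2367.7
Services balance = 2998.1 - 1561.1 = 1437.0
Trade balance (goods + services) = -2367.7 + 1437.0 = -930.7
Net primary income = 549.3 - 873.3 = -324.0
Net secondary income = 345.4
Current account = -930.7 + (-324.0) + 345.4 = -909.3
Financial account = -(-909.3 + 180.5) = 728.8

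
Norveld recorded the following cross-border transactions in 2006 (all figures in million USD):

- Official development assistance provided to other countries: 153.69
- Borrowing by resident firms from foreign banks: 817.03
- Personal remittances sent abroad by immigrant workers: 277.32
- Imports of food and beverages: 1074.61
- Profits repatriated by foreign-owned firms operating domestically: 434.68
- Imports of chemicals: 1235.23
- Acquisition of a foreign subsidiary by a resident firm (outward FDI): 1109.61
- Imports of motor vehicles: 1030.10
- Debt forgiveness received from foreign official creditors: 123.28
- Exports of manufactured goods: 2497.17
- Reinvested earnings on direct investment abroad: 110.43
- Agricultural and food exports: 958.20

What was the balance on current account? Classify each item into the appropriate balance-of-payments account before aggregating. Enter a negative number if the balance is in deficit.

-639.83

Goods: -1235.23 - 1074.61 + 958.20 - 1030.10 + 2497.17 = 115.43
Primary income: -434.68 + 110.43 = -324.25
Secondary income: -153.69 - 277.32 = -431.01
Current account = 115.43 + (-324.25) + (-431.01) = -639.83
(Excluded from the current account — financial account: borrowing by resident firms from foreign banks 817.03, acquisition of a foreign subsidiary by a resident firm (outward FDI) 1109.61; capital account: debt forgiveness received from foreign official creditors 123.28.)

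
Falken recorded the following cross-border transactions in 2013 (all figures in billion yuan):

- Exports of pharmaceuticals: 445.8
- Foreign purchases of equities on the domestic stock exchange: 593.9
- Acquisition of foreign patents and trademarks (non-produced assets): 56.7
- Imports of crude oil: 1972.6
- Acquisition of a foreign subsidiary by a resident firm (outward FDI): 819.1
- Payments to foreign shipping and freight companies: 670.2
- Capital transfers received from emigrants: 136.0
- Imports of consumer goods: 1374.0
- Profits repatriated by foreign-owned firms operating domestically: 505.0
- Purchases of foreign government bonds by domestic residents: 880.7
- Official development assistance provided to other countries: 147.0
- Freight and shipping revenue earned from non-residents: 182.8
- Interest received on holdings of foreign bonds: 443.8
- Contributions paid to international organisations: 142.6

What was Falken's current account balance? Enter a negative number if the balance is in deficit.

Goods: 445.8 - 1972.6 - 1374.0 = -2900.8
Services: -670.2 + 182.8 = -487.4
Primary income: 443.8 - 505.0 = -61.2
Secondary income: -142.6 - 147.0 = -289.6
Current account = (-2900.8) + (-487.4) + (-61.2) + (-289.6) = -3739.0
(Excluded from the current account — financial account: foreign purchases of equities on the domestic stock exchange 593.9, acquisition of a foreign subsidiary by a resident firm (outward FDI) 819.1, purchases of foreign government bonds by domestic residents 880.7; capital account: acquisition of foreign patents and trademarks (non-produced assets) 56.7, capital transfers received from emigrants 136.0.)

-3739.0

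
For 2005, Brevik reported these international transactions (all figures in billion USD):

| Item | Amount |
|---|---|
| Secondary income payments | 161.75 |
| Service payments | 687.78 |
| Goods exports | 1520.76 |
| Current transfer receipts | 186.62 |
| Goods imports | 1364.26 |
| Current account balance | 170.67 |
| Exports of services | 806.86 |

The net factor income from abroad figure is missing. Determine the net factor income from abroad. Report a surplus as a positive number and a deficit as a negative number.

Current account = goods balance + services balance + net primary income + net secondary income
Sum of the known components = 300.45
Net factor income from abroad = CA - (known components) = 170.67 - 300.45 = -129.78

-129.78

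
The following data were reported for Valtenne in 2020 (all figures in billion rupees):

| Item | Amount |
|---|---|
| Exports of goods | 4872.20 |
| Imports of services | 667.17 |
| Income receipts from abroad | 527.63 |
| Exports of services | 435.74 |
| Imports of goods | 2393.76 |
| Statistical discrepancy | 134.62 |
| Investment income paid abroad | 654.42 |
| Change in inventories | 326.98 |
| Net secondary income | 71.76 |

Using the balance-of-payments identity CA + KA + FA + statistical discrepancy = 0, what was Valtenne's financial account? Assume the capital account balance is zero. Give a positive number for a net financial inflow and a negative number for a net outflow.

Goods balance = 4872.20 - 2393.76 = 2478.44
Services balance = 435.74 - 667.17 = -231.43
Trade balance (goods + services) = 2478.44 + (-231.43) = 2247.01
Net primary income = 527.63 - 654.42 = -126.79
Net secondary income = 71.76
Current account = 2247.01 + (-126.79) + 71.76 = 2191.98
Financial account = -(2191.98 + 134.62) = -2326.60

-2326.60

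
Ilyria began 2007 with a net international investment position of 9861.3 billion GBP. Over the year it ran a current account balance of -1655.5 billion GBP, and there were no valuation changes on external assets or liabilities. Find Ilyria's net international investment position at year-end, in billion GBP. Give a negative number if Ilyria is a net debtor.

8205.8

With no valuation effects, change in NIIP = current account = -1655.5
End-of-year NIIP = 9861.3 + (-1655.5) = 8205.8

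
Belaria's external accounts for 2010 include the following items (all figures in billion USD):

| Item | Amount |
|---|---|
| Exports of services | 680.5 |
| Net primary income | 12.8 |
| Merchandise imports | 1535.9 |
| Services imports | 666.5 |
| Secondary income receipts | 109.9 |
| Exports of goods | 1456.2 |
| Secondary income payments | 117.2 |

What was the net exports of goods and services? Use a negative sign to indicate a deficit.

Goods balance = 1456.2 - 1535.9 = -79.7
Services balance = 680.5 - 666.5 = 14.0
Trade balance (goods + services) = -79.7 + 14.0 = -65.7

-65.7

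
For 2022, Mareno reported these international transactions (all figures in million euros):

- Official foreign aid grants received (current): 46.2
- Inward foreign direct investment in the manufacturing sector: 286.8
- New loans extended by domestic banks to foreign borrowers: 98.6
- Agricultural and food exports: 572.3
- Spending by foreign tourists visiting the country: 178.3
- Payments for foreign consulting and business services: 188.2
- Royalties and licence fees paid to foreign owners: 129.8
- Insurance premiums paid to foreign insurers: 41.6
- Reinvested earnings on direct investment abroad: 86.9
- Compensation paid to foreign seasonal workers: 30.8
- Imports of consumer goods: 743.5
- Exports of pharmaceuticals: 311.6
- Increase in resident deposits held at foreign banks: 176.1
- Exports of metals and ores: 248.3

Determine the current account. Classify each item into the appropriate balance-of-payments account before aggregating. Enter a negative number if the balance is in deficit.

Goods: 572.3 + 311.6 + 248.3 - 743.5 = 388.7
Services: -188.2 + 178.3 - 129.8 - 41.6 = -181.3
Primary income: 86.9 - 30.8 = 56.1
Secondary income: 46.2
Current account = 388.7 + (-181.3) + 56.1 + 46.2 = 309.7
(Excluded from the current account — financial account: inward foreign direct investment in the manufacturing sector 286.8, new loans extended by domestic banks to foreign borrowers 98.6, increase in resident deposits held at foreign banks 176.1.)

309.7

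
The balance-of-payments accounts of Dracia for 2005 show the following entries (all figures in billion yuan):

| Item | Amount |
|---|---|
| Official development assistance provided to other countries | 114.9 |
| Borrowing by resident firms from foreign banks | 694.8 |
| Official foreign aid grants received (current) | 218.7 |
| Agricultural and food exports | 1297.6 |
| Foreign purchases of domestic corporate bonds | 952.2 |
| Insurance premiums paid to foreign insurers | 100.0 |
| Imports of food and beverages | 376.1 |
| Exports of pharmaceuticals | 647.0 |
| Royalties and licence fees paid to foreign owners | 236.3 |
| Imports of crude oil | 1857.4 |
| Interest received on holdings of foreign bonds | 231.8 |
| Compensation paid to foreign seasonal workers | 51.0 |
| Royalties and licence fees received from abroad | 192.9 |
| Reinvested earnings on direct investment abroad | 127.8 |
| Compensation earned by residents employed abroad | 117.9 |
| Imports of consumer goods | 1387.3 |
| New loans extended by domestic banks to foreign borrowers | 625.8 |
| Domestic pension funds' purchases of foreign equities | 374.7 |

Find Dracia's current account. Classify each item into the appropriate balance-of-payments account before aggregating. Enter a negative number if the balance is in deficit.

-1289.3

Goods: -1857.4 - 1387.3 + 1297.6 - 376.1 + 647.0 = -1676.2
Services: -236.3 - 100.0 + 192.9 = -143.4
Primary income: 127.8 + 231.8 - 51.0 + 117.9 = 426.5
Secondary income: -114.9 + 218.7 = 103.8
Current account = (-1676.2) + (-143.4) + 426.5 + 103.8 = -1289.3
(Excluded from the current account — financial account: borrowing by resident firms from foreign banks 694.8, foreign purchases of domestic corporate bonds 952.2, new loans extended by domestic banks to foreign borrowers 625.8, domestic pension funds' purchases of foreign equities 374.7.)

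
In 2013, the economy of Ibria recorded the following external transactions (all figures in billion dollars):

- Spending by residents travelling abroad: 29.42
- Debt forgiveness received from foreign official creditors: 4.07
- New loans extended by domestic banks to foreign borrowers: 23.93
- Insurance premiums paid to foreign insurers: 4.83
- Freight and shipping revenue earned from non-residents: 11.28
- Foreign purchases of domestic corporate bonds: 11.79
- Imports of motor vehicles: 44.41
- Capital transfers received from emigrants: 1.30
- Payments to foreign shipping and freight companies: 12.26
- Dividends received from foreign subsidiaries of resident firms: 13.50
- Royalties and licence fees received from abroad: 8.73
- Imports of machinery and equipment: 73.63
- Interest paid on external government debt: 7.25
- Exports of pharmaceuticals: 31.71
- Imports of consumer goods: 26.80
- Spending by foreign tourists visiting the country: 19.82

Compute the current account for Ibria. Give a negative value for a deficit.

Goods: -44.41 + 31.71 - 26.80 - 73.63 = -113.13
Services: 8.73 + 11.28 - 29.42 + 19.82 - 4.83 - 12.26 = -6.68
Primary income: 13.50 - 7.25 = 6.25
Current account = (-113.13) + (-6.68) + 6.25 = -113.56
(Excluded from the current account — capital account: debt forgiveness received from foreign official creditors 4.07, capital transfers received from emigrants 1.30; financial account: new loans extended by domestic banks to foreign borrowers 23.93, foreign purchases of domestic corporate bonds 11.79.)

-113.56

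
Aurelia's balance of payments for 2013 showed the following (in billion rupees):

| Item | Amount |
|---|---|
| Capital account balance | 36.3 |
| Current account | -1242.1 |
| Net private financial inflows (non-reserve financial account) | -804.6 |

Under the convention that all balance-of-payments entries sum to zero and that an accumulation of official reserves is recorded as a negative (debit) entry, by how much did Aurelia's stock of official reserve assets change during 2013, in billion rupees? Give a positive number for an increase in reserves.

-2010.4

Official reserve transactions balance = -((-1242.1) + 36.3 + (-804.6)) = 2010.4
An accumulation of reserves is recorded as a debit (negative entry), so the change in the stock of reserves is the negative of that balance.
Change in official reserves = -(2010.4) = -2010.4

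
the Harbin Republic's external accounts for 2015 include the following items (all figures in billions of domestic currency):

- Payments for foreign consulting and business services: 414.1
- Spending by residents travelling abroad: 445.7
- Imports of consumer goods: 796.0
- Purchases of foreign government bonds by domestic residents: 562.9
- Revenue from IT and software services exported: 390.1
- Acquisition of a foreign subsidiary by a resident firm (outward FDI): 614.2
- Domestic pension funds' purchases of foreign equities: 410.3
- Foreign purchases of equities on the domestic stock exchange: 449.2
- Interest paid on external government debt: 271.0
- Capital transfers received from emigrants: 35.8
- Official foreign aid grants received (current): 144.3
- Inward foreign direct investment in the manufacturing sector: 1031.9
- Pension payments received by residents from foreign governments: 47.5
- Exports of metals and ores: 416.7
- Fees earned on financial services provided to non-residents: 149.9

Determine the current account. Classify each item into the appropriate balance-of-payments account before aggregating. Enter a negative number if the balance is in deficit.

Goods: 416.7 - 796.0 = -379.3
Services: 149.9 + 390.1 - 445.7 - 414.1 = -319.8
Primary income: -271.0
Secondary income: 47.5 + 144.3 = 191.8
Current account = (-379.3) + (-319.8) + (-271.0) + 191.8 = -778.3
(Excluded from the current account — financial account: purchases of foreign government bonds by domestic residents 562.9, acquisition of a foreign subsidiary by a resident firm (outward FDI) 614.2, domestic pension funds' purchases of foreign equities 410.3, foreign purchases of equities on the domestic stock exchange 449.2, inward foreign direct investment in the manufacturing sector 1031.9; capital account: capital transfers received from emigrants 35.8.)

-778.3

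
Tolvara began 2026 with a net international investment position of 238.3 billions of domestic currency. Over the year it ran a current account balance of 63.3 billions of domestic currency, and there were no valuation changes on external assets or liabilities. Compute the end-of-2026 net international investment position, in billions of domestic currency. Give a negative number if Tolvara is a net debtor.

301.6

With no valuation effects, change in NIIP = current account = 63.3
End-of-year NIIP = 238.3 + 63.3 = 301.6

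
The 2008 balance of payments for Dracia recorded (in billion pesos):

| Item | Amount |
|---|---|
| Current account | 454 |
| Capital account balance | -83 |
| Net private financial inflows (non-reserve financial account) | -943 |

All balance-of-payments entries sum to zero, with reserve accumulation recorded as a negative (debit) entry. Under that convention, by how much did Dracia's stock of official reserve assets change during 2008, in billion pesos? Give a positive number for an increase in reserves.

-572

Official reserve transactions balance = -(454 + (-83) + (-943)) = 572
An accumulation of reserves is recorded as a debit (negative entry), so the change in the stock of reserves is the negative of that balance.
Change in official reserves = -(572) = -572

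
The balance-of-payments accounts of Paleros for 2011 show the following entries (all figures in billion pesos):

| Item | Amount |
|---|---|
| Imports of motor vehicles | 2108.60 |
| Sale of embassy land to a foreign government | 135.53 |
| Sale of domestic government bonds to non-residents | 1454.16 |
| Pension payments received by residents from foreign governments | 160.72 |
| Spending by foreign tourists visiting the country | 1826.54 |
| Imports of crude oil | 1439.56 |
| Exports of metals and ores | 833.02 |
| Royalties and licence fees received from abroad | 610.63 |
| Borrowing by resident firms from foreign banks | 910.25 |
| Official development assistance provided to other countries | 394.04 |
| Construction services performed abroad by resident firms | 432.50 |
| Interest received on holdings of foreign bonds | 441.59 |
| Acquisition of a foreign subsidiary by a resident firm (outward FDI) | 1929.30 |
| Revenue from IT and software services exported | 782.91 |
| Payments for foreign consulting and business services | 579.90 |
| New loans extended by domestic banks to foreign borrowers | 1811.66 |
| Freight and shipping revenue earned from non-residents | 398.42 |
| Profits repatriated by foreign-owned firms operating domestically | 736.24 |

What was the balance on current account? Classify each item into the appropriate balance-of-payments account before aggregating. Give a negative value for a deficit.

Goods: -1439.56 + 833.02 - 2108.60 = -2715.14
Services: 1826.54 + 432.50 + 398.42 - 579.90 + 610.63 + 782.91 = 3471.10
Primary income: -736.24 + 441.59 = -294.65
Secondary income: 160.72 - 394.04 = -233.32
Current account = (-2715.14) + 3471.10 + (-294.65) + (-233.32) = 227.99
(Excluded from the current account — capital account: sale of embassy land to a foreign government 135.53; financial account: sale of domestic government bonds to non-residents 1454.16, borrowing by resident firms from foreign banks 910.25, acquisition of a foreign subsidiary by a resident firm (outward FDI) 1929.30, new loans extended by domestic banks to foreign borrowers 1811.66.)

227.99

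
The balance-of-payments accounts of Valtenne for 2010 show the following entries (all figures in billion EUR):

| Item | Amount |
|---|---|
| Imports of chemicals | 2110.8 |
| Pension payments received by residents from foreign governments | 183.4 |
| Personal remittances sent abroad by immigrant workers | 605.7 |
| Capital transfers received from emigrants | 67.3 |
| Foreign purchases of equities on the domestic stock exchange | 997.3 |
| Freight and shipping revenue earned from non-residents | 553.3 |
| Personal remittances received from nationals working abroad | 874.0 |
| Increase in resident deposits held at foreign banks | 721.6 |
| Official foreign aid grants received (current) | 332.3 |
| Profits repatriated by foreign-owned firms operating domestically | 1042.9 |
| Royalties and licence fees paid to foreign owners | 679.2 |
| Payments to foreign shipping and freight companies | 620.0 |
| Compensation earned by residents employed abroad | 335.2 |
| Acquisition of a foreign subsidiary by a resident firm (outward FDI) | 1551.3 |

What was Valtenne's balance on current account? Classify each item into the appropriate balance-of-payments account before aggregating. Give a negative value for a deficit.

Goods: -2110.8
Services: 553.3 - 679.2 - 620.0 = -745.9
Primary income: 335.2 - 1042.9 = -707.7
Secondary income: -605.7 + 183.4 + 874.0 + 332.3 = 784.0
Current account = (-2110.8) + (-745.9) + (-707.7) + 784.0 = -2780.4
(Excluded from the current account — capital account: capital transfers received from emigrants 67.3; financial account: foreign purchases of equities on the domestic stock exchange 997.3, increase in resident deposits held at foreign banks 721.6, acquisition of a foreign subsidiary by a resident firm (outward FDI) 1551.3.)

-2780.4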